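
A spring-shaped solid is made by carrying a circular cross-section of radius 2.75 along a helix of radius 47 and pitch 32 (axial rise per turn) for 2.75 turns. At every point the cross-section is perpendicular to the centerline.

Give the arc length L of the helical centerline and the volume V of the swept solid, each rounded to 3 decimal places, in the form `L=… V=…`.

L=816.856 V=19407.097

2πR = 2π·47 = 295.309709
per-turn = √(295.309709² + 32²) = √(87207.8245 + 1024) = √88231.8245 = 297.038423
L = 2.75 × 297.038423 = 816.855662
V = π·2.75² × L = 23.758294 × 816.855662 = 19407.097337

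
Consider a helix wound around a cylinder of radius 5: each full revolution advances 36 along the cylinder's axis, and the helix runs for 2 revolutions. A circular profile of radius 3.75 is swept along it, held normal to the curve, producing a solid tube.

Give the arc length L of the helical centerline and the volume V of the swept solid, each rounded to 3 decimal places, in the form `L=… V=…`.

2πR = 2π·5 = 31.415927
per-turn = √(31.415927² + 36²) = √(986.9604 + 1296) = √2282.9604 = 47.780335
L = 2 × 47.780335 = 95.560671
V = π·3.75² × L = 44.178647 × 95.560671 = 4221.741103

L=95.561 V=4221.741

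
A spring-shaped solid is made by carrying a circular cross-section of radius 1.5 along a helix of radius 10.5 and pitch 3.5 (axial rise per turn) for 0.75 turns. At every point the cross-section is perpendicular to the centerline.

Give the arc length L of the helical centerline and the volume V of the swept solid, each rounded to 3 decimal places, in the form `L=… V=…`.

L=49.550 V=350.246

2πR = 2π·10.5 = 65.973446
per-turn = √(65.973446² + 3.5²) = √(4352.4955 + 12.25) = √4364.7455 = 66.066221
L = 0.75 × 66.066221 = 49.549666
V = π·1.5² × L = 7.068583 × 49.549666 = 350.245948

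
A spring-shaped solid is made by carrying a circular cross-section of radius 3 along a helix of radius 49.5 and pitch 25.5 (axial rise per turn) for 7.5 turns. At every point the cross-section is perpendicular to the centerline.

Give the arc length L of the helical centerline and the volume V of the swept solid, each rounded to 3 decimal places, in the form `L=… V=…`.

2πR = 2π·49.5 = 311.017673
per-turn = √(311.017673² + 25.5²) = √(96731.9927 + 650.25) = √97382.2427 = 312.061280
L = 7.5 × 312.061280 = 2340.459603
V = π·3² × L = 28.274334 × 2340.459603 = 66174.936257

L=2340.460 V=66174.936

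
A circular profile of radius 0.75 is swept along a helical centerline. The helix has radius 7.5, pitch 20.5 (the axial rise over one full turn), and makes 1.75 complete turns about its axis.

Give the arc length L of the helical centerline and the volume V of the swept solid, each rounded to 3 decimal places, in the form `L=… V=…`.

L=89.932 V=158.923

2πR = 2π·7.5 = 47.123890
per-turn = √(47.123890² + 20.5²) = √(2220.6610 + 420.25) = √2640.9110 = 51.389795
L = 1.75 × 51.389795 = 89.932141
V = π·0.75² × L = 1.767146 × 89.932141 = 158.923211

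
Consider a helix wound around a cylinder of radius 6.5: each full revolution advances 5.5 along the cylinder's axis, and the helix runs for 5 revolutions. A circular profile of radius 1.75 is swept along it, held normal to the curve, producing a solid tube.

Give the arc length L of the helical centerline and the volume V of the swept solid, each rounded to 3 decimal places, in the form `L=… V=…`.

2πR = 2π·6.5 = 40.840704
per-turn = √(40.840704² + 5.5²) = √(1667.9631 + 30.25) = √1698.2131 = 41.209382
L = 5 × 41.209382 = 206.046909
V = π·1.75² × L = 9.621128 × 206.046909 = 1982.403580

L=206.047 V=1982.404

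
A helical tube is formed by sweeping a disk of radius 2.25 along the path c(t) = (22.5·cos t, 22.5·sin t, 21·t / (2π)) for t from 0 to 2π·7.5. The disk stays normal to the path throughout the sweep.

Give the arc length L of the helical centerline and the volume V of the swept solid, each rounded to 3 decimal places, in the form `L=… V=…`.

2πR = 2π·22.5 = 141.371669
per-turn = √(141.371669² + 21²) = √(19985.9489 + 441) = √20426.9489 = 142.922877
L = 7.5 × 142.922877 = 1071.921581
V = π·2.25² × L = 15.904313 × 1071.921581 = 17048.176134

L=1071.922 V=17048.176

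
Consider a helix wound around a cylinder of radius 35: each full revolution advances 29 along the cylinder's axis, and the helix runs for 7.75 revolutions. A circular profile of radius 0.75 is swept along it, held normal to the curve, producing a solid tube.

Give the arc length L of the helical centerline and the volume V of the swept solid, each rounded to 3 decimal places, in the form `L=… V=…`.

2πR = 2π·35 = 219.911486
per-turn = √(219.911486² + 29²) = √(48361.0616 + 841) = √49202.0616 = 221.815377
L = 7.75 × 221.815377 = 1719.069173
V = π·0.75² × L = 1.767146 × 1719.069173 = 3037.845986

L=1719.069 V=3037.846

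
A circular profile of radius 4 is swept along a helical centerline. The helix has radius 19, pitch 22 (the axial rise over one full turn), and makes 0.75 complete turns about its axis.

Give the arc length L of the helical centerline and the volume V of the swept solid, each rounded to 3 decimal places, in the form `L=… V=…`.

L=91.043 V=4576.323

2πR = 2π·19 = 119.380521
per-turn = √(119.380521² + 22²) = √(14251.7088 + 484) = √14735.7088 = 121.390728
L = 0.75 × 121.390728 = 91.043046
V = π·4² × L = 50.265482 × 91.043046 = 4576.322618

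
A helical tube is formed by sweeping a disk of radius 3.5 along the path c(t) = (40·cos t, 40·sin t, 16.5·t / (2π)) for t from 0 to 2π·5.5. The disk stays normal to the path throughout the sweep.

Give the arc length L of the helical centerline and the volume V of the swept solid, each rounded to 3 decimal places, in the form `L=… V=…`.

L=1385.276 V=53311.687

2πR = 2π·40 = 251.327412
per-turn = √(251.327412² + 16.5²) = √(63165.4682 + 272.25) = √63437.7182 = 251.868454
L = 5.5 × 251.868454 = 1385.276498
V = π·3.5² × L = 38.484510 × 1385.276498 = 53311.687230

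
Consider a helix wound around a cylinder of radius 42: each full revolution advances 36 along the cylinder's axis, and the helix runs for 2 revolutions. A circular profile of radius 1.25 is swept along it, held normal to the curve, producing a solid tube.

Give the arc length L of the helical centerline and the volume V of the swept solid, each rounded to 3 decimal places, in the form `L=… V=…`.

2πR = 2π·42 = 263.893783
per-turn = √(263.893783² + 36²) = √(69639.9287 + 1296) = √70935.9287 = 266.337997
L = 2 × 266.337997 = 532.675994
V = π·1.25² × L = 4.908739 × 532.675994 = 2614.767171

L=532.676 V=2614.767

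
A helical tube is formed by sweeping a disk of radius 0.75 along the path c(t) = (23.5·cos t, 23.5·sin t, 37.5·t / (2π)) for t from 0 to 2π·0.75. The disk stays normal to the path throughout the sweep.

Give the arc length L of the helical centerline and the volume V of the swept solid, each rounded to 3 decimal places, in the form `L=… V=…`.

L=114.257 V=201.908

2πR = 2π·23.5 = 147.654855
per-turn = √(147.654855² + 37.5²) = √(21801.9561 + 1406.25) = √23208.2061 = 152.342398
L = 0.75 × 152.342398 = 114.256798
V = π·0.75² × L = 1.767146 × 114.256798 = 201.908429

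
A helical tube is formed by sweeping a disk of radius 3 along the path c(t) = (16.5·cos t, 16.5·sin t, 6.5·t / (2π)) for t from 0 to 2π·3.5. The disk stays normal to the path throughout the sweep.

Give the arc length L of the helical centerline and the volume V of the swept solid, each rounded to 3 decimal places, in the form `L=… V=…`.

L=363.566 V=10279.599

2πR = 2π·16.5 = 103.672558
per-turn = √(103.672558² + 6.5²) = √(10747.9992 + 42.25) = √10790.2492 = 103.876124
L = 3.5 × 103.876124 = 363.566435
V = π·3² × L = 28.274334 × 363.566435 = 10279.598770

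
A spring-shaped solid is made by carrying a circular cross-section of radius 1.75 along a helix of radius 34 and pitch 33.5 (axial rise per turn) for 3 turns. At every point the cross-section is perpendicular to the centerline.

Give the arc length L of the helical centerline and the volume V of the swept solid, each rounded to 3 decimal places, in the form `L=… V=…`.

L=648.717 V=6241.389

2πR = 2π·34 = 213.628300
per-turn = √(213.628300² + 33.5²) = √(45637.0508 + 1122.25) = √46759.3008 = 216.238990
L = 3 × 216.238990 = 648.716970
V = π·1.75² × L = 9.621128 × 648.716970 = 6241.388678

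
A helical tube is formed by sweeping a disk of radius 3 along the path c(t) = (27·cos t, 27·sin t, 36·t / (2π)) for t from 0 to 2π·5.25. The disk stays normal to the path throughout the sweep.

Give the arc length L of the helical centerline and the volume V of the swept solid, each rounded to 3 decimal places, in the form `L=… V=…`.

2πR = 2π·27 = 169.646003
per-turn = √(169.646003² + 36²) = √(28779.7664 + 1296) = √30075.7664 = 173.423662
L = 5.25 × 173.423662 = 910.474224
V = π·3² × L = 28.274334 × 910.474224 = 25743.052197

L=910.474 V=25743.052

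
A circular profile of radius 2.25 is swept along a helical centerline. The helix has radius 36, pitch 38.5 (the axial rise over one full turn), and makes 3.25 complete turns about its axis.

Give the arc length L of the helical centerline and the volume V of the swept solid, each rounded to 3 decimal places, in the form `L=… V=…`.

2πR = 2π·36 = 226.194671
per-turn = √(226.194671² + 38.5²) = √(51164.0292 + 1482.25) = √52646.2792 = 229.447770
L = 3.25 × 229.447770 = 745.705253
V = π·2.25² × L = 15.904313 × 745.705253 = 11859.929605

L=745.705 V=11859.930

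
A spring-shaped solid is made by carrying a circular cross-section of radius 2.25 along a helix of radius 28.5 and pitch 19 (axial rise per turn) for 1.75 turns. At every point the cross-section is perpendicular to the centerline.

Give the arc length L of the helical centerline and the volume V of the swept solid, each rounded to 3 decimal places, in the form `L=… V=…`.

2πR = 2π·28.5 = 179.070781
per-turn = √(179.070781² + 19²) = √(32066.3447 + 361) = √32427.3447 = 180.075941
L = 1.75 × 180.075941 = 315.132898
V = π·2.25² × L = 15.904313 × 315.132898 = 5011.972180

L=315.133 V=5011.972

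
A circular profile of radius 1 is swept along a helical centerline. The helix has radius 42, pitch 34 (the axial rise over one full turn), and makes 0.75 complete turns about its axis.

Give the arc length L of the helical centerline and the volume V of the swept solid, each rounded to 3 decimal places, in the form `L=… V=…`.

L=199.556 V=626.925

2πR = 2π·42 = 263.893783
per-turn = √(263.893783² + 34²) = √(69639.9287 + 1156) = √70795.9287 = 266.075043
L = 0.75 × 266.075043 = 199.556282
V = π·1² × L = 3.141593 × 199.556282 = 626.924551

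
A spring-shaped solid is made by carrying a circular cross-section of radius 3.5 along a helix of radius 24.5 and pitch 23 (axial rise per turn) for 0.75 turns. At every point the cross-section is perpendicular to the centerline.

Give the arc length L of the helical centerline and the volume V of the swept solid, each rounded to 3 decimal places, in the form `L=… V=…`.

2πR = 2π·24.5 = 153.938040
per-turn = √(153.938040² + 23²) = √(23696.9202 + 529) = √24225.9202 = 155.646780
L = 0.75 × 155.646780 = 116.735085
V = π·3.5² × L = 38.484510 × 116.735085 = 4492.492551

L=116.735 V=4492.493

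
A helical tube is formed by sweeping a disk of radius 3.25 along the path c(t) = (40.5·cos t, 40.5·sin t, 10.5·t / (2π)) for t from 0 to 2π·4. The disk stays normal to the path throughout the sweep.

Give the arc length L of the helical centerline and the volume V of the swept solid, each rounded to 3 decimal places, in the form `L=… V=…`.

2πR = 2π·40.5 = 254.469005
per-turn = √(254.469005² + 10.5²) = √(64754.4745 + 110.25) = √64864.7245 = 254.685540
L = 4 × 254.685540 = 1018.742161
V = π·3.25² × L = 33.183072 × 1018.742161 = 33804.994905

L=1018.742 V=33804.995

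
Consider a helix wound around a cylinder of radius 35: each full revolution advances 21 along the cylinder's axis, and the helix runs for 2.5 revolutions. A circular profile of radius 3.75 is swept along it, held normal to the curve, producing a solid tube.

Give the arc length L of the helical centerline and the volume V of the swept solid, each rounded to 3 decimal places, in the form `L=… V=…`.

L=552.280 V=24398.970

2πR = 2π·35 = 219.911486
per-turn = √(219.911486² + 21²) = √(48361.0616 + 441) = √48802.0616 = 220.911886
L = 2.5 × 220.911886 = 552.279716
V = π·3.75² × L = 44.178647 × 552.279716 = 24398.970451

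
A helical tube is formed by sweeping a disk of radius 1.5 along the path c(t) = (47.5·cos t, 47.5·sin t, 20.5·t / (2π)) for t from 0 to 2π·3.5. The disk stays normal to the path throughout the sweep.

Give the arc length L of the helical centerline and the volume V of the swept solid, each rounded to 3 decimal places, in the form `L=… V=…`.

2πR = 2π·47.5 = 298.451302
per-turn = √(298.451302² + 20.5²) = √(89073.1797 + 420.25) = √89493.4297 = 299.154525
L = 3.5 × 299.154525 = 1047.040837
V = π·1.5² × L = 7.068583 × 1047.040837 = 7401.095552

L=1047.041 V=7401.096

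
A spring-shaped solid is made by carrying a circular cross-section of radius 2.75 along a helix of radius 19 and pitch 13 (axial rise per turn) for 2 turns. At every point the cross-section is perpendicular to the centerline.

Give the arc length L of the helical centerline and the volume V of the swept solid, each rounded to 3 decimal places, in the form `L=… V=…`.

L=240.173 V=5706.089

2πR = 2π·19 = 119.380521
per-turn = √(119.380521² + 13²) = √(14251.7088 + 169) = √14420.7088 = 120.086255
L = 2 × 120.086255 = 240.172511
V = π·2.75² × L = 23.758294 × 240.172511 = 5706.089232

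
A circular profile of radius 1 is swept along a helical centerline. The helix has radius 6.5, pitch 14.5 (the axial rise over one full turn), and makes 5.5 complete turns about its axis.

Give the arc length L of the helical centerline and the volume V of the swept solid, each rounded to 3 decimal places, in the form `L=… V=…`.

2πR = 2π·6.5 = 40.840704
per-turn = √(40.840704² + 14.5²) = √(1667.9631 + 210.25) = √1878.2131 = 43.338356
L = 5.5 × 43.338356 = 238.360961
V = π·1² × L = 3.141593 × 238.360961 = 748.833043

L=238.361 V=748.833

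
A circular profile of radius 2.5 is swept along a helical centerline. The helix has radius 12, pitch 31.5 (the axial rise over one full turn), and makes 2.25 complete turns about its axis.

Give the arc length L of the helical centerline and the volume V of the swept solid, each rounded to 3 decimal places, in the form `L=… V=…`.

2πR = 2π·12 = 75.398224
per-turn = √(75.398224² + 31.5²) = √(5684.8921 + 992.25) = √6677.1421 = 81.713782
L = 2.25 × 81.713782 = 183.856009
V = π·2.5² × L = 19.634954 × 183.856009 = 3610.004296

L=183.856 V=3610.004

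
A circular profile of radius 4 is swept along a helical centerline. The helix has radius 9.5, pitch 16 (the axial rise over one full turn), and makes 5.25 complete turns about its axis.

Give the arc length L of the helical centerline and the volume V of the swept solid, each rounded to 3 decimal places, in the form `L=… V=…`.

L=324.437 V=16307.968

2πR = 2π·9.5 = 59.690260
per-turn = √(59.690260² + 16²) = √(3562.9272 + 256) = √3818.9272 = 61.797469
L = 5.25 × 61.797469 = 324.436713
V = π·4² × L = 50.265482 × 324.436713 = 16307.967898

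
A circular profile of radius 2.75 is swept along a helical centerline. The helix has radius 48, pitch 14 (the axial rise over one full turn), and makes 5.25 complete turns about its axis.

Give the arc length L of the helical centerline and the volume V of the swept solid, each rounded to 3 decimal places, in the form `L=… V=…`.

2πR = 2π·48 = 301.592895
per-turn = √(301.592895² + 14²) = √(90958.2742 + 196) = √91154.2742 = 301.917661
L = 5.25 × 301.917661 = 1585.067721
V = π·2.75² × L = 23.758294 × 1585.067721 = 37658.505638

L=1585.068 V=37658.506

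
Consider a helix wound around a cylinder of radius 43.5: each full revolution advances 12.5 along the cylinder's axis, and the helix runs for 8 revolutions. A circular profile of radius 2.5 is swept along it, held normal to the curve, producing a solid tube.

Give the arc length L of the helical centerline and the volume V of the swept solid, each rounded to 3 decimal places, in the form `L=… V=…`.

L=2188.834 V=42977.655

2πR = 2π·43.5 = 273.318561
per-turn = √(273.318561² + 12.5²) = √(74703.0357 + 156.25) = √74859.2857 = 273.604250
L = 8 × 273.604250 = 2188.834001
V = π·2.5² × L = 19.634954 × 2188.834001 = 42977.655116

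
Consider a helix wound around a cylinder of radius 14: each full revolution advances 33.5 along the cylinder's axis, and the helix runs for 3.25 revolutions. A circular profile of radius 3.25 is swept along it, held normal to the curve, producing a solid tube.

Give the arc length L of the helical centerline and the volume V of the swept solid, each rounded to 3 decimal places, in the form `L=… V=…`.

L=305.915 V=10151.198

2πR = 2π·14 = 87.964594
per-turn = √(87.964594² + 33.5²) = √(7737.7699 + 1122.25) = √8860.0199 = 94.127678
L = 3.25 × 94.127678 = 305.914955
V = π·3.25² × L = 33.183072 × 305.914955 = 10151.198100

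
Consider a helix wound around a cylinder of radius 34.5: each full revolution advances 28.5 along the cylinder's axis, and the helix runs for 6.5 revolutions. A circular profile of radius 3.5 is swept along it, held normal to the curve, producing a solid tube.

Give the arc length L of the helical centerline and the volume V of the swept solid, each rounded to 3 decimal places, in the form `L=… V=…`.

L=1421.130 V=54691.495

2πR = 2π·34.5 = 216.769893
per-turn = √(216.769893² + 28.5²) = √(46989.1866 + 812.25) = √47801.4366 = 218.635396
L = 6.5 × 218.635396 = 1421.130077
V = π·3.5² × L = 38.484510 × 1421.130077 = 54691.494650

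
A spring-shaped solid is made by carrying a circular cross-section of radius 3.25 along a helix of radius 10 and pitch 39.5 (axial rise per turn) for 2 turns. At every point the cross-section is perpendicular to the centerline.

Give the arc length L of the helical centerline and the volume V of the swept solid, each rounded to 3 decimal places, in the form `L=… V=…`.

2πR = 2π·10 = 62.831853
per-turn = √(62.831853² + 39.5²) = √(3947.8418 + 1560.25) = √5508.0918 = 74.216519
L = 2 × 74.216519 = 148.433039
V = π·3.25² × L = 33.183072 × 148.433039 = 4925.464277

L=148.433 V=4925.464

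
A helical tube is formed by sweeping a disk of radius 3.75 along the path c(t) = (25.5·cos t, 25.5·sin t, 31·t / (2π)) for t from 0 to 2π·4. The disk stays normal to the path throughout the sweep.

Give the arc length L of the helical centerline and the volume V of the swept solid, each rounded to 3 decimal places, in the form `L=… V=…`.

L=652.771 V=28838.522

2πR = 2π·25.5 = 160.221225
per-turn = √(160.221225² + 31²) = √(25670.8410 + 961) = √26631.8410 = 163.192650
L = 4 × 163.192650 = 652.770600
V = π·3.75² × L = 44.178647 × 652.770600 = 28838.521726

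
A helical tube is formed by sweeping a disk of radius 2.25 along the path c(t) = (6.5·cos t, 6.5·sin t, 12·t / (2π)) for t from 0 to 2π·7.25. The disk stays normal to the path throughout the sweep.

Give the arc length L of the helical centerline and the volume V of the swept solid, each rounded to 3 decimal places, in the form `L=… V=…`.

2πR = 2π·6.5 = 40.840704
per-turn = √(40.840704² + 12²) = √(1667.9631 + 144) = √1811.9631 = 42.567160
L = 7.25 × 42.567160 = 308.611913
V = π·2.25² × L = 15.904313 × 308.611913 = 4908.260398

L=308.612 V=4908.260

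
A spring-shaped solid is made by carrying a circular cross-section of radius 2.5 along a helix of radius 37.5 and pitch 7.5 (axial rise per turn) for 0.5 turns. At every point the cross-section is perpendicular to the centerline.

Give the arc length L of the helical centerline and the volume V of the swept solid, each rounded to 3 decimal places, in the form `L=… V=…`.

L=117.869 V=2314.360

2πR = 2π·37.5 = 235.619449
per-turn = √(235.619449² + 7.5²) = √(55516.5248 + 56.25) = √55572.7748 = 235.738785
L = 0.5 × 235.738785 = 117.869393
V = π·2.5² × L = 19.634954 × 117.869393 = 2314.360110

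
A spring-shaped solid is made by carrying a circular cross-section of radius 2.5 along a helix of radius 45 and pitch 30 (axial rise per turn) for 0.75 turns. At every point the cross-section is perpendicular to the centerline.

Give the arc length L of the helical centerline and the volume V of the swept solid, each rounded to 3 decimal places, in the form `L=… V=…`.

L=213.248 V=4187.111

2πR = 2π·45 = 282.743339
per-turn = √(282.743339² + 30²) = √(79943.7956 + 900) = √80843.7956 = 284.330434
L = 0.75 × 284.330434 = 213.247825
V = π·2.5² × L = 19.634954 × 213.247825 = 4187.111261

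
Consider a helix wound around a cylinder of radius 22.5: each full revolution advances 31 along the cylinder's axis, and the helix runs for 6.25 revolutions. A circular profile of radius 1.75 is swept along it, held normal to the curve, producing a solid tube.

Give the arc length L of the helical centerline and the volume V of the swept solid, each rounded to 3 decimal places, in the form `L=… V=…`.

2πR = 2π·22.5 = 141.371669
per-turn = √(141.371669² + 31²) = √(19985.9489 + 961) = √20946.9489 = 144.730608
L = 6.25 × 144.730608 = 904.566300
V = π·1.75² × L = 9.621128 × 904.566300 = 8702.947710

L=904.566 V=8702.948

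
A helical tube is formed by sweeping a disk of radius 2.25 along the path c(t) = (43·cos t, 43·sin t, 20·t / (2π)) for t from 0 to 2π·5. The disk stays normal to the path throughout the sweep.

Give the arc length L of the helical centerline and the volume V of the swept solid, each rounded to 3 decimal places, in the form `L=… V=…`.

L=1354.581 V=21543.681

2πR = 2π·43 = 270.176968
per-turn = √(270.176968² + 20²) = √(72995.5942 + 400) = √73395.5942 = 270.916212
L = 5 × 270.916212 = 1354.581062
V = π·2.25² × L = 15.904313 × 1354.581062 = 21543.680936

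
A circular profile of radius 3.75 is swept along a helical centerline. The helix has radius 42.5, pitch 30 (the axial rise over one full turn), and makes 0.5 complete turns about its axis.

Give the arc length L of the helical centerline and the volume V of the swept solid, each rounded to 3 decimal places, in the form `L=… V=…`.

L=134.358 V=5935.738

2πR = 2π·42.5 = 267.035376
per-turn = √(267.035376² + 30²) = √(71307.8918 + 900) = √72207.8918 = 268.715262
L = 0.5 × 268.715262 = 134.357631
V = π·3.75² × L = 44.178647 × 134.357631 = 5935.738301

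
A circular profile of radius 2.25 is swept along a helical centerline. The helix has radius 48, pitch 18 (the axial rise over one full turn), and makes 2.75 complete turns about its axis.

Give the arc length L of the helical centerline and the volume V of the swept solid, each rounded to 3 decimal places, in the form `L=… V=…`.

2πR = 2π·48 = 301.592895
per-turn = √(301.592895² + 18²) = √(90958.2742 + 324) = √91282.2742 = 302.129565
L = 2.75 × 302.129565 = 830.856304
V = π·2.25² × L = 15.904313 × 830.856304 = 13214.198562

L=830.856 V=13214.199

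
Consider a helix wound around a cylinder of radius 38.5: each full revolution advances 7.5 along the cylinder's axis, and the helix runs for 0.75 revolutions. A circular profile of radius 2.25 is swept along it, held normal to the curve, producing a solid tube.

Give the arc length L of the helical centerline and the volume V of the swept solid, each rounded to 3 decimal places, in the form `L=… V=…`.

L=181.514 V=2886.858

2πR = 2π·38.5 = 241.902634
per-turn = √(241.902634² + 7.5²) = √(58516.8845 + 56.25) = √58573.1345 = 242.018872
L = 0.75 × 242.018872 = 181.514154
V = π·2.25² × L = 15.904313 × 181.514154 = 2886.857887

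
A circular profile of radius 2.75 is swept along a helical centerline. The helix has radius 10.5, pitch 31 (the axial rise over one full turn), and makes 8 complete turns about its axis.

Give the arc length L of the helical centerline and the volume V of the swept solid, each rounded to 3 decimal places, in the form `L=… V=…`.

L=583.150 V=13854.645

2πR = 2π·10.5 = 65.973446
per-turn = √(65.973446² + 31²) = √(4352.4955 + 961) = √5313.4955 = 72.893728
L = 8 × 72.893728 = 583.149822
V = π·2.75² × L = 23.758294 × 583.149822 = 13854.645170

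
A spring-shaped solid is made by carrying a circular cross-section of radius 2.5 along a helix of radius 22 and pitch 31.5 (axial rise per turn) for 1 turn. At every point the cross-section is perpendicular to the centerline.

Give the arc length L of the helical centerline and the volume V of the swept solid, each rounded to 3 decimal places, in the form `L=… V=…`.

2πR = 2π·22 = 138.230077
per-turn = √(138.230077² + 31.5²) = √(19107.5541 + 992.25) = √20099.8041 = 141.773778
L = 1 × 141.773778 = 141.773778
V = π·2.5² × L = 19.634954 × 141.773778 = 2783.721621

L=141.774 V=2783.722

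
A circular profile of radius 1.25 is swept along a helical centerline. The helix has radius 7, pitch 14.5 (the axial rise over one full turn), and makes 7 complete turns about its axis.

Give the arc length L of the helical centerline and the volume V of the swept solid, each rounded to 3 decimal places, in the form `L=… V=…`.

L=324.176 V=1591.294

2πR = 2π·7 = 43.982297
per-turn = √(43.982297² + 14.5²) = √(1934.4425 + 210.25) = √2144.6925 = 46.310824
L = 7 × 46.310824 = 324.175771
V = π·1.25² × L = 4.908739 × 324.175771 = 1591.294096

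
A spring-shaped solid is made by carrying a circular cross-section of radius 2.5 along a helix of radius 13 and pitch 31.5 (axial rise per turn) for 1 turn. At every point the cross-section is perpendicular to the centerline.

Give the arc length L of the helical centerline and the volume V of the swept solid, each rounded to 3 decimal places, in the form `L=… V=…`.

2πR = 2π·13 = 81.681409
per-turn = √(81.681409² + 31.5²) = √(6671.8526 + 992.25) = √7664.1026 = 87.544860
L = 1 × 87.544860 = 87.544860
V = π·2.5² × L = 19.634954 × 87.544860 = 1718.939314

L=87.545 V=1718.939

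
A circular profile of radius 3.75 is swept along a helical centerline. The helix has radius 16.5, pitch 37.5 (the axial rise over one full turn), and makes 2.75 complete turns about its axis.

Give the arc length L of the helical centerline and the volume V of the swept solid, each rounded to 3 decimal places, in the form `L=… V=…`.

L=303.177 V=13393.965

2πR = 2π·16.5 = 103.672558
per-turn = √(103.672558² + 37.5²) = √(10747.9992 + 1406.25) = √12154.2492 = 110.246311
L = 2.75 × 110.246311 = 303.177357
V = π·3.75² × L = 44.178647 × 303.177357 = 13393.965319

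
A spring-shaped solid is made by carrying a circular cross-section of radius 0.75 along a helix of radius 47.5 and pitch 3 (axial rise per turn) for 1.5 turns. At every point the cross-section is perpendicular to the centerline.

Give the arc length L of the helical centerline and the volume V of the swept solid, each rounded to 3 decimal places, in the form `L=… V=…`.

L=447.700 V=791.150

2πR = 2π·47.5 = 298.451302
per-turn = √(298.451302² + 3²) = √(89073.1797 + 9) = √89082.1797 = 298.466380
L = 1.5 × 298.466380 = 447.699569
V = π·0.75² × L = 1.767146 × 447.699569 = 791.150444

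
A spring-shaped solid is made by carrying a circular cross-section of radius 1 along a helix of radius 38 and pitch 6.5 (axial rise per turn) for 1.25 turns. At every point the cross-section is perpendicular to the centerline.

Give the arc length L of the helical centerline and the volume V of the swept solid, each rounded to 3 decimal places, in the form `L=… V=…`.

2πR = 2π·38 = 238.761042
per-turn = √(238.761042² + 6.5²) = √(57006.8350 + 42.25) = √57049.0850 = 238.849503
L = 1.25 × 238.849503 = 298.561879
V = π·1² × L = 3.141593 × 298.561879 = 937.959804

L=298.562 V=937.960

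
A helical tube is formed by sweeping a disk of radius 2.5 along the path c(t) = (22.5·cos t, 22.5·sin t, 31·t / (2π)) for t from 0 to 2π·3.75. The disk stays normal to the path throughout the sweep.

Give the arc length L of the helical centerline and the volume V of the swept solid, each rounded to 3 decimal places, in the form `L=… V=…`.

2πR = 2π·22.5 = 141.371669
per-turn = √(141.371669² + 31²) = √(19985.9489 + 961) = √20946.9489 = 144.730608
L = 3.75 × 144.730608 = 542.739780
V = π·2.5² × L = 19.634954 × 542.739780 = 10656.670665

L=542.740 V=10656.671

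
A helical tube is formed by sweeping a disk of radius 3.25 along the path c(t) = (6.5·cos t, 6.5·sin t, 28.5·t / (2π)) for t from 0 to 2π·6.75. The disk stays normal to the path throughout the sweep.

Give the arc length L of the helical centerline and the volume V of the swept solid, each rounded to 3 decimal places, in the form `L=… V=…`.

L=336.162 V=11154.879

2πR = 2π·6.5 = 40.840704
per-turn = √(40.840704² + 28.5²) = √(1667.9631 + 812.25) = √2480.2131 = 49.801738
L = 6.75 × 49.801738 = 336.161734
V = π·3.25² × L = 33.183072 × 336.161734 = 11154.879157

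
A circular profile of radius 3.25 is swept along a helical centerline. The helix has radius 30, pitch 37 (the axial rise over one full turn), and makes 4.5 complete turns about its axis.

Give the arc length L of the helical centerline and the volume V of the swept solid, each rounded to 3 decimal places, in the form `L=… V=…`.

2πR = 2π·30 = 188.495559
per-turn = √(188.495559² + 37²) = √(35530.5758 + 1369) = √36899.5758 = 192.092623
L = 4.5 × 192.092623 = 864.416804
V = π·3.25² × L = 33.183072 × 864.416804 = 28684.005390

L=864.417 V=28684.005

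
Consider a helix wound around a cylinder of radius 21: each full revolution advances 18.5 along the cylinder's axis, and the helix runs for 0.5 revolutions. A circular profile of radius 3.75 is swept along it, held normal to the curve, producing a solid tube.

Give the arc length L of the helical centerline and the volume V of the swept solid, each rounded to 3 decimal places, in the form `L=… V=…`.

L=66.619 V=2943.126

2πR = 2π·21 = 131.946891
per-turn = √(131.946891² + 18.5²) = √(17409.9822 + 342.25) = √17752.2322 = 133.237503
L = 0.5 × 133.237503 = 66.618751
V = π·3.75² × L = 44.178647 × 66.618751 = 2943.126282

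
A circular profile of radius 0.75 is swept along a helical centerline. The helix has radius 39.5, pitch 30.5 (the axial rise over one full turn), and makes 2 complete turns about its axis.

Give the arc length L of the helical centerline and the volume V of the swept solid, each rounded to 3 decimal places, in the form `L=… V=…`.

L=500.106 V=883.760

2πR = 2π·39.5 = 248.185820
per-turn = √(248.185820² + 30.5²) = √(61596.2011 + 930.25) = √62526.4511 = 250.052897
L = 2 × 250.052897 = 500.105793
V = π·0.75² × L = 1.767146 × 500.105793 = 883.759886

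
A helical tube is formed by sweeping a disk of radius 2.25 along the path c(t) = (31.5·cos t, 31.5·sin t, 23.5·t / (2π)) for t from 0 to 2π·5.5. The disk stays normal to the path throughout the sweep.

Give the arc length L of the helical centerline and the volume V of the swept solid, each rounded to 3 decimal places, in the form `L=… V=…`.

2πR = 2π·31.5 = 197.920337
per-turn = √(197.920337² + 23.5²) = √(39172.4599 + 552.25) = √39724.7099 = 199.310586
L = 5.5 × 199.310586 = 1096.208225
V = π·2.25² × L = 15.904313 × 1096.208225 = 17434.438521

L=1096.208 V=17434.439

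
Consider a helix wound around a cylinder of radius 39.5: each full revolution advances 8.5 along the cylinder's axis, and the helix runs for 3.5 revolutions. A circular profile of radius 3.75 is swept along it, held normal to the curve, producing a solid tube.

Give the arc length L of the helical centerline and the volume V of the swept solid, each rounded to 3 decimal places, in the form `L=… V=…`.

2πR = 2π·39.5 = 248.185820
per-turn = √(248.185820² + 8.5²) = √(61596.2011 + 72.25) = √61668.4511 = 248.331333
L = 3.5 × 248.331333 = 869.159666
V = π·3.75² × L = 44.178647 × 869.159666 = 38398.297817

L=869.160 V=38398.298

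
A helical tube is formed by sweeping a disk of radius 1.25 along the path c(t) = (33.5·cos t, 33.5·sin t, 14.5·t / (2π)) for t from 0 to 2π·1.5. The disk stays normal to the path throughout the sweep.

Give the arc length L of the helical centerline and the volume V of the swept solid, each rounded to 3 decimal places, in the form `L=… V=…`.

L=316.478 V=1553.509

2πR = 2π·33.5 = 210.486708
per-turn = √(210.486708² + 14.5²) = √(44304.6542 + 210.25) = √44514.9042 = 210.985554
L = 1.5 × 210.985554 = 316.478332
V = π·1.25² × L = 4.908739 × 316.478332 = 1553.509377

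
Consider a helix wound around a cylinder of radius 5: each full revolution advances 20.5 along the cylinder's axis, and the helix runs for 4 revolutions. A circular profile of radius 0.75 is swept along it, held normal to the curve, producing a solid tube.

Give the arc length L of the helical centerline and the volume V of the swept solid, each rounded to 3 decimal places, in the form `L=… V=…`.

2πR = 2π·5 = 31.415927
per-turn = √(31.415927² + 20.5²) = √(986.9604 + 420.25) = √1407.2104 = 37.512804
L = 4 × 37.512804 = 150.051215
V = π·0.75² × L = 1.767146 × 150.051215 = 265.162384

L=150.051 V=265.162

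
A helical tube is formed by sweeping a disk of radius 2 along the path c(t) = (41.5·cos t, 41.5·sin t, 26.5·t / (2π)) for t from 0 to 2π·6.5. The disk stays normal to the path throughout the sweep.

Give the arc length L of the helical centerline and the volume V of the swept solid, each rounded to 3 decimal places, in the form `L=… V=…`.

2πR = 2π·41.5 = 260.752190
per-turn = √(260.752190² + 26.5²) = √(67991.7047 + 702.25) = √68693.9547 = 262.095316
L = 6.5 × 262.095316 = 1703.619555
V = π·2² × L = 12.566371 × 1703.619555 = 21408.314709

L=1703.620 V=21408.315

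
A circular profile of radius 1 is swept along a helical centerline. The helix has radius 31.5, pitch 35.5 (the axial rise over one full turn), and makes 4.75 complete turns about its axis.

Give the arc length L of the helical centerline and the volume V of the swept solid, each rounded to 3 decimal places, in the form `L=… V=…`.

L=955.125 V=3000.612

2πR = 2π·31.5 = 197.920337
per-turn = √(197.920337² + 35.5²) = √(39172.4599 + 1260.25) = √40432.7099 = 201.078865
L = 4.75 × 201.078865 = 955.124608
V = π·1² × L = 3.141593 × 955.124608 = 3000.612451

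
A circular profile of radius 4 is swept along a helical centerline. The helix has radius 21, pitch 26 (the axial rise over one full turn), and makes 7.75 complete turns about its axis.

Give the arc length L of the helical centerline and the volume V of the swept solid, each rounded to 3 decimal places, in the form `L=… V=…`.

2πR = 2π·21 = 131.946891
per-turn = √(131.946891² + 26²) = √(17409.9822 + 676) = √18085.9822 = 134.484134
L = 7.75 × 134.484134 = 1042.252035
V = π·4² × L = 50.265482 × 1042.252035 = 52389.301363

L=1042.252 V=52389.301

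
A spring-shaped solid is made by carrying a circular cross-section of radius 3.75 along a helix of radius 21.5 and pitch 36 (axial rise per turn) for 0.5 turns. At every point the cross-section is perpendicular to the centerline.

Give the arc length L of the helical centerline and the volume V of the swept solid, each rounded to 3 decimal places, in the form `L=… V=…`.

2πR = 2π·21.5 = 135.088484
per-turn = √(135.088484² + 36²) = √(18248.8985 + 1296) = √19544.8985 = 139.803071
L = 0.5 × 139.803071 = 69.901535
V = π·3.75² × L = 44.178647 × 69.901535 = 3088.155230

L=69.902 V=3088.155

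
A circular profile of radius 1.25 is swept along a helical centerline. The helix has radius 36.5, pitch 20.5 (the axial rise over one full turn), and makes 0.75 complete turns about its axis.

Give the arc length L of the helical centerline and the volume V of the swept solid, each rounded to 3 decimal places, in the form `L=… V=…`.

2πR = 2π·36.5 = 229.336264
per-turn = √(229.336264² + 20.5²) = √(52595.1219 + 420.25) = √53015.3719 = 230.250672
L = 0.75 × 230.250672 = 172.688004
V = π·1.25² × L = 4.908739 × 172.688004 = 847.680257

L=172.688 V=847.680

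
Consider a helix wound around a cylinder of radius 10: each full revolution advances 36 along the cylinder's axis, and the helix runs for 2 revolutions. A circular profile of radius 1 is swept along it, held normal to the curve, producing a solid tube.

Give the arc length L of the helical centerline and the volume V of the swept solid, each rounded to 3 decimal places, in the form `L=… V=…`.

2πR = 2π·10 = 62.831853
per-turn = √(62.831853² + 36²) = √(3947.8418 + 1296) = √5243.8418 = 72.414375
L = 2 × 72.414375 = 144.828751
V = π·1² × L = 3.141593 × 144.828751 = 454.992939

L=144.829 V=454.993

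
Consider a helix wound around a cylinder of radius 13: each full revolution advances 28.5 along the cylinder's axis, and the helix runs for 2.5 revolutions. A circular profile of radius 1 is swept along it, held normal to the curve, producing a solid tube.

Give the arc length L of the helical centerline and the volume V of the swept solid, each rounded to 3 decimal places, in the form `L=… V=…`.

L=216.277 V=679.454

2πR = 2π·13 = 81.681409
per-turn = √(81.681409² + 28.5²) = √(6671.8526 + 812.25) = √7484.1026 = 86.510708
L = 2.5 × 86.510708 = 216.276770
V = π·1² × L = 3.141593 × 216.276770 = 679.453511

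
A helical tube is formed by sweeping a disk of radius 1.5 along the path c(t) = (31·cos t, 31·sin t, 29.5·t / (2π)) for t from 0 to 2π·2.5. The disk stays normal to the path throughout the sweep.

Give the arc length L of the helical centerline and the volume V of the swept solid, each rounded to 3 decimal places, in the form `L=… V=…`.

L=492.500 V=3481.278

2πR = 2π·31 = 194.778745
per-turn = √(194.778745² + 29.5²) = √(37938.7593 + 870.25) = √38809.0093 = 197.000024
L = 2.5 × 197.000024 = 492.500059
V = π·1.5² × L = 7.068583 × 492.500059 = 3481.277777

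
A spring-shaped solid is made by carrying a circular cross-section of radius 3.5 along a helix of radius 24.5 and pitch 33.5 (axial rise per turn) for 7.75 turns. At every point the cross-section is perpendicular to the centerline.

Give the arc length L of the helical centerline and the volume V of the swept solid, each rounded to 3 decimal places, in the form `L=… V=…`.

L=1220.943 V=46987.387

2πR = 2π·24.5 = 153.938040
per-turn = √(153.938040² + 33.5²) = √(23696.9202 + 1122.25) = √24819.1702 = 157.541011
L = 7.75 × 157.541011 = 1220.942836
V = π·3.5² × L = 38.484510 × 1220.942836 = 46987.386780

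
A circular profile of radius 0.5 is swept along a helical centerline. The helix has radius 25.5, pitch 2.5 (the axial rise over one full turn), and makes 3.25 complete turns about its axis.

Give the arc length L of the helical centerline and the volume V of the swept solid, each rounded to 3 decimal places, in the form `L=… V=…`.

L=520.782 V=409.022

2πR = 2π·25.5 = 160.221225
per-turn = √(160.221225² + 2.5²) = √(25670.8410 + 6.25) = √25677.0910 = 160.240728
L = 3.25 × 160.240728 = 520.782367
V = π·0.5² × L = 0.785398 × 520.782367 = 409.021515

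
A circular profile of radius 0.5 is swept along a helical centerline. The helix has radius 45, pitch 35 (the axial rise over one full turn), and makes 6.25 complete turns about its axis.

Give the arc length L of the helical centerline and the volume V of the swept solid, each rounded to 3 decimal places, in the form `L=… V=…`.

2πR = 2π·45 = 282.743339
per-turn = √(282.743339² + 35²) = √(79943.7956 + 1225) = √81168.7956 = 284.901379
L = 6.25 × 284.901379 = 1780.633618
V = π·0.5² × L = 0.785398 × 1780.633618 = 1398.506373

L=1780.634 V=1398.506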